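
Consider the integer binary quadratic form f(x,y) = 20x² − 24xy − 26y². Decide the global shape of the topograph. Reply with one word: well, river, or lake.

D = b²−4ac = (-24)² − 4·20·(-26) = 2656
D > 0 non-square ⇒ indefinite ⇒ periodic river

river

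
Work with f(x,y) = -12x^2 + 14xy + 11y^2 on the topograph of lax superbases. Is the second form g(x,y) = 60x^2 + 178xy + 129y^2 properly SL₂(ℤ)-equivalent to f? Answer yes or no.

D₁ = 724, D₂ = 724
river cycle of f (length 42): (11, 8, -15), (-15, 22, 4), (4, 26, -3), (-3, 22, 20), (20, 18, -5), (-5, 22, 12), (12, 26, -1), (-1, 26, 12), (12, 22, -5), (-5, 18, 20), … (32 more)
river cycle of g (length 42): (11, 8, -15), (-15, 22, 4), (4, 26, -3), (-3, 22, 20), (20, 18, -5), (-5, 22, 12), (12, 26, -1), (-1, 26, 12), (12, 22, -5), (-5, 18, 20), … (32 more)
cycles coincide ⇒ equivalent

yes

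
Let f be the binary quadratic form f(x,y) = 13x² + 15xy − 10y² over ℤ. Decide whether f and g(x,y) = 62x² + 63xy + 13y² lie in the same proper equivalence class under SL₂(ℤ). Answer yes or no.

D₁ = 745, D₂ = 745
river cycle of f (length 18): (-10, 25, 3), (3, 23, -18), (-18, 13, 8), (8, 19, -12), (-12, 5, 15), (15, 25, -2), (-2, 27, 2), (2, 25, -15), (-15, 5, 12), (12, 19, -8), … (8 more)
river cycle of g (length 18): (13, 15, -10), (-10, 25, 3), (3, 23, -18), (-18, 13, 8), (8, 19, -12), (-12, 5, 15), (15, 25, -2), (-2, 27, 2), (2, 25, -15), (-15, 5, 12), … (8 more)
cycles coincide ⇒ equivalent

yes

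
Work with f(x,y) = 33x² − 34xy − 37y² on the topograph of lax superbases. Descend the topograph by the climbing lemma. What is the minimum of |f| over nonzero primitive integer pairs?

descent: ρ → (-37,34,33)  [lands on river]
river: ρ → (33,32,-38)
river: ρ → (-38,44,27)
river: ρ → (27,64,-18)
river: ρ → (-18,44,57)
river: ρ → (57,70,-5)
river: ρ → (-5,70,57)
river: ρ → (57,44,-18)
river: ρ → (-18,64,27)
river: ρ → (27,44,-38)
river: ρ → (-38,32,33)
river: ρ → (33,34,-37)
river: ρ → (-37,40,30)
river: ρ → (30,20,-47)
river: ρ → (-47,74,3)
river: ρ → (3,76,-22)
river: ρ → (-22,56,33)
river: ρ → (33,76,-2)
river: ρ → (-2,76,33)
river: ρ → (33,56,-22)
river: ρ → (-22,76,3)
river: ρ → (3,74,-47)
river: ρ → (-47,20,30)
river: ρ → (30,40,-37)
closes: descent 1, river 24
min |a| on river = 2

2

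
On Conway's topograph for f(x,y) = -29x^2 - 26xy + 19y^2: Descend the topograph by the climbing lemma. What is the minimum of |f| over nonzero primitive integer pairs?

descent: ρ → (19,26,-29)  [lands on river]
river: ρ → (-29,32,16)
river: ρ → (16,32,-29)
river: ρ → (-29,26,19)
river: ρ → (19,50,-5)
river: ρ → (-5,50,19)
closes: descent 1, river 6
min |a| on river = 5

5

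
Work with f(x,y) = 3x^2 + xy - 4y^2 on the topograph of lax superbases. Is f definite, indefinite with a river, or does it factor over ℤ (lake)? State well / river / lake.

D = b²−4ac = 1² − 4·3·(-4) = 49
D = 7² is a perfect square ⇒ form factors over ℤ ⇒ lakes

lake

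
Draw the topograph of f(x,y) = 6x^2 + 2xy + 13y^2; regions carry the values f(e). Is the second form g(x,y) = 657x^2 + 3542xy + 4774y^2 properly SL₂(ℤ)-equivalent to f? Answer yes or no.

D₁ = -308, D₂ = -308
f: reduced (well bottom): (6,2,13) with a≤c, −a<b≤a
g: translate: b→-400 (≡3542 mod 1314), so (657,3542,4774)→(657,-400,61)
g: flip: (657,-400,61)→(61,400,657)
g: translate: b→34 (≡400 mod 122), so (61,400,657)→(61,34,6)
g: flip: (61,34,6)→(6,-34,61)
g: translate: b→2 (≡-34 mod 12), so (6,-34,61)→(6,2,13)
g: reduced (well bottom): (6,2,13) with a≤c, −a<b≤a
reduced forms (6, 2, 13) vs (6, 2, 13) ⇒ equivalent

yes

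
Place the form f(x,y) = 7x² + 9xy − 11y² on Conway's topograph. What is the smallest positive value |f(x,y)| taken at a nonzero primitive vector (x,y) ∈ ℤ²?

river: ρ → (-11,13,5)
river: ρ → (5,17,-5)
river: ρ → (-5,13,11)
river: ρ → (11,9,-7)
river: ρ → (-7,19,1)
river: ρ → (1,19,-7)
river: ρ → (-7,9,11)
river: ρ → (11,13,-5)
river: ρ → (-5,17,5)
river: ρ → (5,13,-11)
river: ρ → (-11,9,7)
river: ρ → (7,19,-1)
river: ρ → (-1,19,7)
river: ρ → (7,9,-11)
closes: descent 0, river 14
min |a| on river = 1

1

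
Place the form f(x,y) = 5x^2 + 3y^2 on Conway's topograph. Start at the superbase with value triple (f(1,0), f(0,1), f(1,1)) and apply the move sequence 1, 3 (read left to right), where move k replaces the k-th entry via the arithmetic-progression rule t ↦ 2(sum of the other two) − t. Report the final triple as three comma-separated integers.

start (5,3,8) = (f(1,0),f(0,1),f(1,1))
replace slot 1: 2·(3+8) − 5 = 17 → (17,3,8)
replace slot 3: 2·(17+3) − 8 = 32 → (17,3,32)

17,3,32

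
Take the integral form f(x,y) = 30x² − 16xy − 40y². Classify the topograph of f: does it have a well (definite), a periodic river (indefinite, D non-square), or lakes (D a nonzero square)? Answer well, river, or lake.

D = b²−4ac = (-16)² − 4·30·(-40) = 5056
D > 0 non-square ⇒ indefinite ⇒ periodic river

river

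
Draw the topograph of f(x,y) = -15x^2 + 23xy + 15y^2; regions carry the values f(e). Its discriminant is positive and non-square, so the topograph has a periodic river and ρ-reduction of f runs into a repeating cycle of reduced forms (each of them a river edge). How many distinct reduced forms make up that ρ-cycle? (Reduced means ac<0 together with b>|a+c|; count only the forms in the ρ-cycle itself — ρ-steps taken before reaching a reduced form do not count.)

D = 1429, ⌊√D⌋ = 37
river: ρ → (15,37,-1)
river: ρ → (-1,37,15)
river: ρ → (15,23,-15)
river: ρ → (-15,37,1)
river: ρ → (1,37,-15)
river: ρ → (-15,23,15)
ρ-cycle length = 6 (tail of 0 descent steps not counted)

6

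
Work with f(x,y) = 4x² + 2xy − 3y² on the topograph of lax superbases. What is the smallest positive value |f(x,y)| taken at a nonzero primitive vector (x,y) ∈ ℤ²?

river: ρ → (-3,4,3)
river: ρ → (3,2,-4)
river: ρ → (-4,6,1)
river: ρ → (1,6,-4)
river: ρ → (-4,2,3)
river: ρ → (3,4,-3)
river: ρ → (-3,2,4)
river: ρ → (4,6,-1)
river: ρ → (-1,6,4)
river: ρ → (4,2,-3)
closes: descent 0, river 10
min |a| on river = 1

1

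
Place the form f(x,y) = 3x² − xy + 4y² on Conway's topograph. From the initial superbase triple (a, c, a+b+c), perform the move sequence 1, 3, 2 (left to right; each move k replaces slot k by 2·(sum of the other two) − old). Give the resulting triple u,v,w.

start (3,4,6) = (f(1,0),f(0,1),f(1,1))
replace slot 1: 2·(4+6) − 3 = 17 → (17,4,6)
replace slot 3: 2·(17+4) − 6 = 36 → (17,4,36)
replace slot 2: 2·(17+36) − 4 = 102 → (17,102,36)

17,102,36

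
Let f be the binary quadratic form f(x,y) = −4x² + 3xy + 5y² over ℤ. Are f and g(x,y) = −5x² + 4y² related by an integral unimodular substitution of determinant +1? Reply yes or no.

D₁ = 89, D₂ = 80
discriminants differ ⇒ not SL₂(ℤ)-equivalent

no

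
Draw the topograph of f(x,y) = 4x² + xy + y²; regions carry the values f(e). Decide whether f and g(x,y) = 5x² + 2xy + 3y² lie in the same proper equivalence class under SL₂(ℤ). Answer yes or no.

D₁ = -15, D₂ = -56
discriminants differ ⇒ not SL₂(ℤ)-equivalent

no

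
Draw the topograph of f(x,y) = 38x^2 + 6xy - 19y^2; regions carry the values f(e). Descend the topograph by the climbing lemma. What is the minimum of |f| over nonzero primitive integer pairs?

descent: ρ → (-19,32,25)  [lands on river]
river: ρ → (25,18,-26)
river: ρ → (-26,34,17)
river: ρ → (17,34,-26)
river: ρ → (-26,18,25)
river: ρ → (25,32,-19)
river: ρ → (-19,44,13)
river: ρ → (13,34,-34)
river: ρ → (-34,34,13)
river: ρ → (13,44,-19)
closes: descent 1, river 10
min |a| on river = 13

13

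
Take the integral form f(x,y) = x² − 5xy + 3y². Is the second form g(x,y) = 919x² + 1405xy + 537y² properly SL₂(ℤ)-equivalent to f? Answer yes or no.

D₁ = 13, D₂ = 13
river cycle of f (length 2): (-1, 3, 1), (1, 3, -1)
river cycle of g (length 2): (-1, 3, 1), (1, 3, -1)
cycles coincide ⇒ equivalent

yes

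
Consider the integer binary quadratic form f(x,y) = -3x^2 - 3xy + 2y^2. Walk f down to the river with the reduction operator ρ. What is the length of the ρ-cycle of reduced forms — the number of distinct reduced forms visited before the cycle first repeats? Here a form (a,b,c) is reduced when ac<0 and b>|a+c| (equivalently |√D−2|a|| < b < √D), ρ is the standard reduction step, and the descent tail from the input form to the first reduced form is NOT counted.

D = 33, ⌊√D⌋ = 5
descent: ρ → (2,3,-3)  [lands on river]
river: ρ → (-3,3,2)
river: ρ → (2,5,-1)
river: ρ → (-1,5,2)
ρ-cycle length = 4 (tail of 1 descent step not counted)

4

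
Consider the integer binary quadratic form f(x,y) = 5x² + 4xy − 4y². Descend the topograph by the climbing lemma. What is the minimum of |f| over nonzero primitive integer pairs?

river: ρ → (-4,4,5)
river: ρ → (5,6,-3)
river: ρ → (-3,6,5)
river: ρ → (5,4,-4)
closes: descent 0, river 4
min |a| on river = 3

3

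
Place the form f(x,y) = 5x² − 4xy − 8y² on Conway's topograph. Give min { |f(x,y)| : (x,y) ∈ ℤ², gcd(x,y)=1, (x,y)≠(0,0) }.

descent: ρ → (-8,4,5)  [lands on river]
river: ρ → (5,6,-7)
river: ρ → (-7,8,4)
river: ρ → (4,8,-7)
river: ρ → (-7,6,5)
river: ρ → (5,4,-8)
river: ρ → (-8,12,1)
river: ρ → (1,12,-8)
closes: descent 1, river 8
min |a| on river = 1

1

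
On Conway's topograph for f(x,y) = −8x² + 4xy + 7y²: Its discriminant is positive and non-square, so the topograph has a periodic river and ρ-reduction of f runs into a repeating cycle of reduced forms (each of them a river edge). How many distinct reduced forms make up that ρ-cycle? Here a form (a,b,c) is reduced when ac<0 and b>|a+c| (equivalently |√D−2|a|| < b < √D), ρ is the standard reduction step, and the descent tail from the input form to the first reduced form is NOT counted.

D = 240, ⌊√D⌋ = 15
river: ρ → (7,10,-5)
river: ρ → (-5,10,7)
river: ρ → (7,4,-8)
river: ρ → (-8,12,3)
river: ρ → (3,12,-8)
river: ρ → (-8,4,7)
ρ-cycle length = 6 (tail of 0 descent steps not counted)

6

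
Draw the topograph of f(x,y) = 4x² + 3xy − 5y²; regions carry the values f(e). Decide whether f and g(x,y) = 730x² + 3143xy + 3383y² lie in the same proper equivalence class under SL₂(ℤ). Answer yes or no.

D₁ = 89, D₂ = 89
river cycle of f (length 14): (-5, 7, 2), (2, 9, -1), (-1, 9, 2), (2, 7, -5), (-5, 3, 4), (4, 5, -4), (-4, 3, 5), (5, 7, -2), (-2, 9, 1), (1, 9, -2), … (4 more)
river cycle of g (length 14): (2, 9, -1), (-1, 9, 2), (2, 7, -5), (-5, 3, 4), (4, 5, -4), (-4, 3, 5), (5, 7, -2), (-2, 9, 1), (1, 9, -2), (-2, 7, 5), … (4 more)
cycles coincide ⇒ equivalent

yes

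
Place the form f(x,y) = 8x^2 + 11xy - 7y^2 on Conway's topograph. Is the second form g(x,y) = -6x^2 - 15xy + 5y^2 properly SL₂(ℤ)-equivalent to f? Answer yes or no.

D₁ = 345, D₂ = 345
river cycle of f (length 10): (-7, 17, 2), (2, 15, -15), (-15, 15, 2), (2, 17, -7), (-7, 11, 8), (8, 5, -10), (-10, 15, 3), (3, 15, -10), (-10, 5, 8), (8, 11, -7)
river cycle of g (length 10): (5, 15, -6), (-6, 9, 11), (11, 13, -4), (-4, 11, 14), (14, 17, -1), (-1, 17, 14), (14, 11, -4), (-4, 13, 11), (11, 9, -6), (-6, 15, 5)
cycles differ ⇒ inequivalent

no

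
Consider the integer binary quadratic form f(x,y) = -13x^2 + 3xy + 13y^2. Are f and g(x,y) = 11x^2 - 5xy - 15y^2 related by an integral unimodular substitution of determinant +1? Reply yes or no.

D₁ = 685, D₂ = 685
river cycle of f (length 10): (13, 23, -3), (-3, 25, 5), (5, 25, -3), (-3, 23, 13), (13, 3, -13), (-13, 23, 3), (3, 25, -5), (-5, 25, 3), (3, 23, -13), (-13, 3, 13)
river cycle of g (length 14): (-15, 5, 11), (11, 17, -9), (-9, 19, 9), (9, 17, -11), (-11, 5, 15), (15, 25, -1), (-1, 25, 15), (15, 5, -11), (-11, 17, 9), (9, 19, -9), … (4 more)
cycles differ ⇒ inequivalent

no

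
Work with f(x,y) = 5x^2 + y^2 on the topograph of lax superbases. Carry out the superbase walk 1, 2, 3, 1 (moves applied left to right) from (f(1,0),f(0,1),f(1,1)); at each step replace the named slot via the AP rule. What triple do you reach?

start (5,1,6) = (f(1,0),f(0,1),f(1,1))
replace slot 1: 2·(1+6) − 5 = 9 → (9,1,6)
replace slot 2: 2·(9+6) − 1 = 29 → (9,29,6)
replace slot 3: 2·(9+29) − 6 = 70 → (9,29,70)
replace slot 1: 2·(29+70) − 9 = 189 → (189,29,70)

189,29,70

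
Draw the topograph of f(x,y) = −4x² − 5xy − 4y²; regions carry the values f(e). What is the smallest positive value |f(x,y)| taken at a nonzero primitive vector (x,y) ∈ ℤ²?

translate: b→-3 (≡5 mod 8), so (4,5,4)→(4,-3,3)
flip: (4,-3,3)→(3,3,4)
reduced (well bottom): (3,3,4) with a≤c, −a<b≤a
well minimum |f| = |-3| = 3 (negative-definite)

3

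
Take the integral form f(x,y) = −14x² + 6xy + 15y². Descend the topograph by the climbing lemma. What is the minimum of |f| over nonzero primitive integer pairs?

river: ρ → (15,24,-5)
river: ρ → (-5,26,10)
river: ρ → (10,14,-17)
river: ρ → (-17,20,7)
river: ρ → (7,22,-14)
river: ρ → (-14,6,15)
closes: descent 0, river 6
min |a| on river = 5

5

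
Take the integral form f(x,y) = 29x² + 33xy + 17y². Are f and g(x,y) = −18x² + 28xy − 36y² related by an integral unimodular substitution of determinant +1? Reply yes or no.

D₁ = -883, D₂ = -1808
discriminants differ ⇒ not SL₂(ℤ)-equivalent

no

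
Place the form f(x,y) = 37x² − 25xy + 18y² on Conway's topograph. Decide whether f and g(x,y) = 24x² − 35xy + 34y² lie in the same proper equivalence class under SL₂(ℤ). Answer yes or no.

D₁ = -2039, D₂ = -2039
f: flip: (37,-25,18)→(18,25,37)
f: translate: b→-11 (≡25 mod 36), so (18,25,37)→(18,-11,30)
f: reduced (well bottom): (18,-11,30) with a≤c, −a<b≤a
g: translate: b→13 (≡-35 mod 48), so (24,-35,34)→(24,13,23)
g: flip: (24,13,23)→(23,-13,24)
g: reduced (well bottom): (23,-13,24) with a≤c, −a<b≤a
reduced forms (18, -11, 30) vs (23, -13, 24) ⇒ inequivalent

no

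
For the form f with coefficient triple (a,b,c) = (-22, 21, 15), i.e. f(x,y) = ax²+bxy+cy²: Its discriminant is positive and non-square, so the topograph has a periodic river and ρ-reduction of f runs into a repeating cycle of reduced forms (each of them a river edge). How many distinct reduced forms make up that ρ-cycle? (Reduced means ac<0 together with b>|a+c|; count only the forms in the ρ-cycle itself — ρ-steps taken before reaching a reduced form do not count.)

D = 1761, ⌊√D⌋ = 41
river: ρ → (15,39,-4)
river: ρ → (-4,41,5)
river: ρ → (5,39,-12)
river: ρ → (-12,33,14)
river: ρ → (14,23,-22)
river: ρ → (-22,21,15)
ρ-cycle length = 6 (tail of 0 descent steps not counted)

6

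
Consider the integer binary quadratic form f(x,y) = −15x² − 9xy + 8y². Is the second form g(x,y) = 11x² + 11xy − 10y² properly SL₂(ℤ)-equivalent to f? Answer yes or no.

D₁ = 561, D₂ = 561
river cycle of f (length 10): (8, 9, -15), (-15, 21, 2), (2, 23, -4), (-4, 17, 17), (17, 17, -4), (-4, 23, 2), (2, 21, -15), (-15, 9, 8), (8, 23, -1), (-1, 23, 8)
river cycle of g (length 16): (-10, 9, 12), (12, 15, -7), (-7, 13, 14), (14, 15, -6), (-6, 21, 5), (5, 19, -10), (-10, 21, 3), (3, 21, -10), (-10, 19, 5), (5, 21, -6), … (6 more)
cycles differ ⇒ inequivalent

no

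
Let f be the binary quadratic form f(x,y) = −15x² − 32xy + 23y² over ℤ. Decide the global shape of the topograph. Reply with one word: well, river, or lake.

D = b²−4ac = (-32)² − 4·(-15)·23 = 2404
D > 0 non-square ⇒ indefinite ⇒ periodic river

river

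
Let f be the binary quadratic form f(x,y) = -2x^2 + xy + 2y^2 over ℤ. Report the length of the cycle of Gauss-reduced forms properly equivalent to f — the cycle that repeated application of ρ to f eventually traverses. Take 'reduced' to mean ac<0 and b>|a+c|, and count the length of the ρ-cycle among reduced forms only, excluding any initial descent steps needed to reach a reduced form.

D = 17, ⌊√D⌋ = 4
river: ρ → (2,3,-1)
river: ρ → (-1,3,2)
river: ρ → (2,1,-2)
river: ρ → (-2,3,1)
river: ρ → (1,3,-2)
river: ρ → (-2,1,2)
ρ-cycle length = 6 (tail of 0 descent steps not counted)

6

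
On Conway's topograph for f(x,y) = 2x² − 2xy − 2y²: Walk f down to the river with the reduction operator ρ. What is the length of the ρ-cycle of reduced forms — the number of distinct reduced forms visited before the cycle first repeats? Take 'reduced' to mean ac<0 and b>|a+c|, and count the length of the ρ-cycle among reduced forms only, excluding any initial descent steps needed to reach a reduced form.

D = 20, ⌊√D⌋ = 4
descent: ρ → (-2,2,2)  [lands on river]
river: ρ → (2,2,-2)
ρ-cycle length = 2 (tail of 1 descent step not counted)

2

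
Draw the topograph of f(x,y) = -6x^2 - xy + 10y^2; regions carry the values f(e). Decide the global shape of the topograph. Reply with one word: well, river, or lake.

D = b²−4ac = (-1)² − 4·(-6)·10 = 241
D > 0 non-square ⇒ indefinite ⇒ periodic river

river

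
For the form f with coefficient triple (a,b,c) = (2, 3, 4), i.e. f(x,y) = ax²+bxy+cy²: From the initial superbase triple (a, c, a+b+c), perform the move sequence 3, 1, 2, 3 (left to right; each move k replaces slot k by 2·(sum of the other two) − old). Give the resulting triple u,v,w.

start (2,4,9) = (f(1,0),f(0,1),f(1,1))
replace slot 3: 2·(2+4) − 9 = 3 → (2,4,3)
replace slot 1: 2·(4+3) − 2 = 12 → (12,4,3)
replace slot 2: 2·(12+3) − 4 = 26 → (12,26,3)
replace slot 3: 2·(12+26) − 3 = 73 → (12,26,73)

12,26,73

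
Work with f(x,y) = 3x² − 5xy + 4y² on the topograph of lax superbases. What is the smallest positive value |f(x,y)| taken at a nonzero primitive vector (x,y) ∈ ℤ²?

translate: b→1 (≡-5 mod 6), so (3,-5,4)→(3,1,2)
flip: (3,1,2)→(2,-1,3)
reduced (well bottom): (2,-1,3) with a≤c, −a<b≤a
well minimum = a = 2

2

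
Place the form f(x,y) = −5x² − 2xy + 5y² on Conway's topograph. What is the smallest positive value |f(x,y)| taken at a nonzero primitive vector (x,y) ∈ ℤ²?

descent: ρ → (5,2,-5)  [lands on river]
river: ρ → (-5,8,2)
river: ρ → (2,8,-5)
river: ρ → (-5,2,5)
river: ρ → (5,8,-2)
river: ρ → (-2,8,5)
closes: descent 1, river 6
min |a| on river = 2

2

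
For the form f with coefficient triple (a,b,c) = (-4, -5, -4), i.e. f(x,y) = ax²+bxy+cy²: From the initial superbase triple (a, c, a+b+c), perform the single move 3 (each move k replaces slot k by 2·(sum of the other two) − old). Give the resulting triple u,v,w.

start (-4,-4,-13) = (f(1,0),f(0,1),f(1,1))
replace slot 3: 2·((-4)+(-4)) − (-13) = -3 → (-4,-4,-3)

-4,-4,-3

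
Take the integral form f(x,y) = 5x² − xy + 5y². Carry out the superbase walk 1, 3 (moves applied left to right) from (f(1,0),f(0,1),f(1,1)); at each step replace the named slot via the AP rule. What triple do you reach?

start (5,5,9) = (f(1,0),f(0,1),f(1,1))
replace slot 1: 2·(5+9) − 5 = 23 → (23,5,9)
replace slot 3: 2·(23+5) − 9 = 47 → (23,5,47)

23,5,47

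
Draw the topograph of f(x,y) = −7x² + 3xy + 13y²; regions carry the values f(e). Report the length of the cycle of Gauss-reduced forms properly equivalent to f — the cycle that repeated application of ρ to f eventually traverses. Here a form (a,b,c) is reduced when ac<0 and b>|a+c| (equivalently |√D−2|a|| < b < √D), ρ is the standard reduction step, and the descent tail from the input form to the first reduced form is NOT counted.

D = 373, ⌊√D⌋ = 19
descent: ρ → (13,-3,-7)
descent: ρ → (-7,17,3)  [lands on river]
river: ρ → (3,19,-1)
river: ρ → (-1,19,3)
river: ρ → (3,17,-7)
river: ρ → (-7,11,9)
river: ρ → (9,7,-9)
river: ρ → (-9,11,7)
river: ρ → (7,17,-3)
river: ρ → (-3,19,1)
river: ρ → (1,19,-3)
river: ρ → (-3,17,7)
river: ρ → (7,11,-9)
river: ρ → (-9,7,9)
river: ρ → (9,11,-7)
ρ-cycle length = 14 (tail of 2 descent steps not counted)

14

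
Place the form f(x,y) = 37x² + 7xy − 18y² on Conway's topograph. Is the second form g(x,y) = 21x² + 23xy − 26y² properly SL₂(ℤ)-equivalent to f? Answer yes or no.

D₁ = 2713, D₂ = 2713
river cycle of f (length 42): (-18, 29, 26), (26, 23, -21), (-21, 19, 28), (28, 37, -12), (-12, 35, 31), (31, 27, -16), (-16, 37, 21), (21, 47, -6), (-6, 49, 13), (13, 29, -36), … (32 more)
river cycle of g (length 42): (-26, 29, 18), (18, 43, -12), (-12, 29, 39), (39, 49, -2), (-2, 51, 14), (14, 33, -29), (-29, 25, 18), (18, 47, -7), (-7, 51, 4), (4, 45, -43), … (32 more)
cycles differ ⇒ inequivalent

no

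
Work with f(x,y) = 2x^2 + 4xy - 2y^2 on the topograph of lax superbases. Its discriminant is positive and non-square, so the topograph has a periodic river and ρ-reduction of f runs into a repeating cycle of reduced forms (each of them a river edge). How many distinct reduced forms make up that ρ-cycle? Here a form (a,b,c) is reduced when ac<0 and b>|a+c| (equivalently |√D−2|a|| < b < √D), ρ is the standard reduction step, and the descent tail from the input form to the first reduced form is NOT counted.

D = 32, ⌊√D⌋ = 5
river: ρ → (-2,4,2)
river: ρ → (2,4,-2)
ρ-cycle length = 2 (tail of 0 descent steps not counted)

2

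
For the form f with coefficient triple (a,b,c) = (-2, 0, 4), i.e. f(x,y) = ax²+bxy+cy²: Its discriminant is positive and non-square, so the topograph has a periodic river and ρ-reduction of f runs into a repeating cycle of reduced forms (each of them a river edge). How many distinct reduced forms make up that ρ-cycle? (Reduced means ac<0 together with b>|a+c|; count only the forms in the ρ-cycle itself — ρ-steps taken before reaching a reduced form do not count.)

D = 32, ⌊√D⌋ = 5
descent: ρ → (4,0,-2)
descent: ρ → (-2,4,2)  [lands on river]
river: ρ → (2,4,-2)
ρ-cycle length = 2 (tail of 2 descent steps not counted)

2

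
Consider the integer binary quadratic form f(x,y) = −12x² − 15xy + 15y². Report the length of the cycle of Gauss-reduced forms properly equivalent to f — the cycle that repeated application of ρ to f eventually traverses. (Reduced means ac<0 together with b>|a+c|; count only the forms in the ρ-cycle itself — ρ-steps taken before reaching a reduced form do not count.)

D = 945, ⌊√D⌋ = 30
descent: ρ → (15,15,-12)  [lands on river]
river: ρ → (-12,9,18)
river: ρ → (18,27,-3)
river: ρ → (-3,27,18)
river: ρ → (18,9,-12)
river: ρ → (-12,15,15)
ρ-cycle length = 6 (tail of 1 descent step not counted)

6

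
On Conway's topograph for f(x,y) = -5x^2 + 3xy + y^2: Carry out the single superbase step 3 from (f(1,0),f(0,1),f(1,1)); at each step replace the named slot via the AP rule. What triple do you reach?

start (-5,1,-1) = (f(1,0),f(0,1),f(1,1))
replace slot 3: 2·((-5)+1) − (-1) = -7 → (-5,1,-7)

-5,1,-7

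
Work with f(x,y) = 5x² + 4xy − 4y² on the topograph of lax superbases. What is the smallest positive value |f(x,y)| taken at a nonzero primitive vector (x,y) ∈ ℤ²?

river: ρ → (-4,4,5)
river: ρ → (5,6,-3)
river: ρ → (-3,6,5)
river: ρ → (5,4,-4)
closes: descent 0, river 4
min |a| on river = 3

3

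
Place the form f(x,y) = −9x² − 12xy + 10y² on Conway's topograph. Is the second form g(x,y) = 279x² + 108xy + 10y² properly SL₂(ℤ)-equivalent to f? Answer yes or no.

D₁ = 504, D₂ = 504
river cycle of f (length 10): (10, 12, -9), (-9, 6, 13), (13, 20, -2), (-2, 20, 13), (13, 6, -9), (-9, 12, 10), (10, 8, -11), (-11, 14, 7), (7, 14, -11), (-11, 8, 10)
river cycle of g (length 10): (10, 12, -9), (-9, 6, 13), (13, 20, -2), (-2, 20, 13), (13, 6, -9), (-9, 12, 10), (10, 8, -11), (-11, 14, 7), (7, 14, -11), (-11, 8, 10)
cycles coincide ⇒ equivalent

yes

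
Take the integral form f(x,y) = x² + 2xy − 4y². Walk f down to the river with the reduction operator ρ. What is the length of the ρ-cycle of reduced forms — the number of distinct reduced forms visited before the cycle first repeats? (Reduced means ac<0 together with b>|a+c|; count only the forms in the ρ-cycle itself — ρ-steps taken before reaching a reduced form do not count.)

D = 20, ⌊√D⌋ = 4
descent: ρ → (-4,-2,1)
descent: ρ → (1,4,-1)  [lands on river]
river: ρ → (-1,4,1)
ρ-cycle length = 2 (tail of 2 descent steps not counted)

2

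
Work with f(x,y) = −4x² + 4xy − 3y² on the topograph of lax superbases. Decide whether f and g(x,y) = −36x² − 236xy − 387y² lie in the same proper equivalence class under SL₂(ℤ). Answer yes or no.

D₁ = -32, D₂ = -32
f is negative-definite; reduce −f:
−f: translate: b→4 (≡-4 mod 8), so (4,-4,3)→(4,4,3)
−f: flip: (4,4,3)→(3,-4,4)
−f: translate: b→2 (≡-4 mod 6), so (3,-4,4)→(3,2,3)
−f: reduced (well bottom): (3,2,3) with a≤c, −a<b≤a
flip sign back: reduced form of f is (-3,-2,-3)
g is negative-definite; reduce −g:
−g: translate: b→20 (≡236 mod 72), so (36,236,387)→(36,20,3)
−g: flip: (36,20,3)→(3,-20,36)
−g: translate: b→-2 (≡-20 mod 6), so (3,-20,36)→(3,-2,3)
−g: flip: (3,-2,3)→(3,2,3)
−g: reduced (well bottom): (3,2,3) with a≤c, −a<b≤a
flip sign back: reduced form of g is (-3,-2,-3)
reduced forms (-3, -2, -3) vs (-3, -2, -3) ⇒ equivalent

yes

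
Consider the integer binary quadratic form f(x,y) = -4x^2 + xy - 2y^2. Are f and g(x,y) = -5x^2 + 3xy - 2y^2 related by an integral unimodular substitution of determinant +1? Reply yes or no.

D₁ = -31, D₂ = -31
f is negative-definite; reduce −f:
−f: flip: (4,-1,2)→(2,1,4)
−f: reduced (well bottom): (2,1,4) with a≤c, −a<b≤a
flip sign back: reduced form of f is (-2,-1,-4)
g is negative-definite; reduce −g:
−g: flip: (5,-3,2)→(2,3,5)
−g: translate: b→-1 (≡3 mod 4), so (2,3,5)→(2,-1,4)
−g: reduced (well bottom): (2,-1,4) with a≤c, −a<b≤a
flip sign back: reduced form of g is (-2,1,-4)
reduced forms (-2, -1, -4) vs (-2, 1, -4) ⇒ inequivalent

no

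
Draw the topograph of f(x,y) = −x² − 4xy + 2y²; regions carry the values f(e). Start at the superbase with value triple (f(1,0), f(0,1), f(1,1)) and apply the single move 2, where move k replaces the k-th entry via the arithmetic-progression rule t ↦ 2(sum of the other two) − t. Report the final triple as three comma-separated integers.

start (-1,2,-3) = (f(1,0),f(0,1),f(1,1))
replace slot 2: 2·((-1)+(-3)) − 2 = -10 → (-1,-10,-3)

-1,-10,-3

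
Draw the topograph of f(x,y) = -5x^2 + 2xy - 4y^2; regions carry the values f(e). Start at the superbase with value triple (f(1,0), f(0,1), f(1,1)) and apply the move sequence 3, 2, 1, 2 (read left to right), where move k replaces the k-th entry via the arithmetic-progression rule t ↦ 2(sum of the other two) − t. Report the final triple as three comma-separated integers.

start (-5,-4,-7) = (f(1,0),f(0,1),f(1,1))
replace slot 3: 2·((-5)+(-4)) − (-7) = -11 → (-5,-4,-11)
replace slot 2: 2·((-5)+(-11)) − (-4) = -28 → (-5,-28,-11)
replace slot 1: 2·((-28)+(-11)) − (-5) = -73 → (-73,-28,-11)
replace slot 2: 2·((-73)+(-11)) − (-28) = -140 → (-73,-140,-11)

-73,-140,-11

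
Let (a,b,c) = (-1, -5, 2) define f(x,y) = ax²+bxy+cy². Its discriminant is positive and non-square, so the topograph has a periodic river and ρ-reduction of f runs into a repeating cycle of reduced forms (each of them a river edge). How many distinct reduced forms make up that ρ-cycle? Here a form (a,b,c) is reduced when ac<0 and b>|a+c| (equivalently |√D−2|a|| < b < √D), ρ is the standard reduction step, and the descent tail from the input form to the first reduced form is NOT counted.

D = 33, ⌊√D⌋ = 5
descent: ρ → (2,5,-1)  [lands on river]
river: ρ → (-1,5,2)
river: ρ → (2,3,-3)
river: ρ → (-3,3,2)
ρ-cycle length = 4 (tail of 1 descent step not counted)

4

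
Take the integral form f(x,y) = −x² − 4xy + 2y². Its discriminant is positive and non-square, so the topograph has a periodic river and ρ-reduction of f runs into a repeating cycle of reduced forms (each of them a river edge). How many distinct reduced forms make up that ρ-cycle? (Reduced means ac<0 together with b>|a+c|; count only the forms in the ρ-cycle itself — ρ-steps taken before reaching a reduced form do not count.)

D = 24, ⌊√D⌋ = 4
descent: ρ → (2,4,-1)  [lands on river]
river: ρ → (-1,4,2)
ρ-cycle length = 2 (tail of 1 descent step not counted)

2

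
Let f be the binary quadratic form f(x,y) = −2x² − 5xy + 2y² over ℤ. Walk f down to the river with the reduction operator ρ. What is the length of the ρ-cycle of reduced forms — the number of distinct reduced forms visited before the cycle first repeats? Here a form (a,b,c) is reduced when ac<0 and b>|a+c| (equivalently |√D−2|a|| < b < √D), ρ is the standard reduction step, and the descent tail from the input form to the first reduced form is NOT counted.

D = 41, ⌊√D⌋ = 6
descent: ρ → (2,5,-2)  [lands on river]
river: ρ → (-2,3,4)
river: ρ → (4,5,-1)
river: ρ → (-1,5,4)
river: ρ → (4,3,-2)
river: ρ → (-2,5,2)
river: ρ → (2,3,-4)
river: ρ → (-4,5,1)
river: ρ → (1,5,-4)
river: ρ → (-4,3,2)
ρ-cycle length = 10 (tail of 1 descent step not counted)

10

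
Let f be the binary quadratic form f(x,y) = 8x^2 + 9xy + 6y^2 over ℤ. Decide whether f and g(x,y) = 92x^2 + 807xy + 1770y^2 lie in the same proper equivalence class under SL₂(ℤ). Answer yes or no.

D₁ = -111, D₂ = -111
f: translate: b→-7 (≡9 mod 16), so (8,9,6)→(8,-7,5)
f: flip: (8,-7,5)→(5,7,8)
f: translate: b→-3 (≡7 mod 10), so (5,7,8)→(5,-3,6)
f: reduced (well bottom): (5,-3,6) with a≤c, −a<b≤a
g: translate: b→71 (≡807 mod 184), so (92,807,1770)→(92,71,14)
g: flip: (92,71,14)→(14,-71,92)
g: translate: b→13 (≡-71 mod 28), so (14,-71,92)→(14,13,5)
g: flip: (14,13,5)→(5,-13,14)
g: translate: b→-3 (≡-13 mod 10), so (5,-13,14)→(5,-3,6)
g: reduced (well bottom): (5,-3,6) with a≤c, −a<b≤a
reduced forms (5, -3, 6) vs (5, -3, 6) ⇒ equivalent

yes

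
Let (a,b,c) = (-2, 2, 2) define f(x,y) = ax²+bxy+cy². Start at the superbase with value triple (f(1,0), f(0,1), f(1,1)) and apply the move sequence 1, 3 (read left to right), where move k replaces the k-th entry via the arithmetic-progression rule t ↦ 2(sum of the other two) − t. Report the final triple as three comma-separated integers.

start (-2,2,2) = (f(1,0),f(0,1),f(1,1))
replace slot 1: 2·(2+2) − (-2) = 10 → (10,2,2)
replace slot 3: 2·(10+2) − 2 = 22 → (10,2,22)

10,2,22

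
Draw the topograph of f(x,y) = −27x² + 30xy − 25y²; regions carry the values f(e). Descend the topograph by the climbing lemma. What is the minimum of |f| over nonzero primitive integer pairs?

translate: b→24 (≡-30 mod 54), so (27,-30,25)→(27,24,22)
flip: (27,24,22)→(22,-24,27)
translate: b→20 (≡-24 mod 44), so (22,-24,27)→(22,20,25)
reduced (well bottom): (22,20,25) with a≤c, −a<b≤a
well minimum |f| = |-22| = 22 (negative-definite)

22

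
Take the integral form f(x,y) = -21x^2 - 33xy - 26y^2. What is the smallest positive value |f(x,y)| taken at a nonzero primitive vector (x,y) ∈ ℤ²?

translate: b→-9 (≡33 mod 42), so (21,33,26)→(21,-9,14)
flip: (21,-9,14)→(14,9,21)
reduced (well bottom): (14,9,21) with a≤c, −a<b≤a
well minimum |f| = |-14| = 14 (negative-definite)

14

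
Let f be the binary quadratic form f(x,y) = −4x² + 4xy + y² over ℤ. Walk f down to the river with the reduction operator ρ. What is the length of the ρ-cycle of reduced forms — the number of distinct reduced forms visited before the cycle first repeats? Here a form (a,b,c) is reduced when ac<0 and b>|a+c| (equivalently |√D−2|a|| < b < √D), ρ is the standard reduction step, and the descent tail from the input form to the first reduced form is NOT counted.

D = 32, ⌊√D⌋ = 5
river: ρ → (1,4,-4)
river: ρ → (-4,4,1)
ρ-cycle length = 2 (tail of 0 descent steps not counted)

2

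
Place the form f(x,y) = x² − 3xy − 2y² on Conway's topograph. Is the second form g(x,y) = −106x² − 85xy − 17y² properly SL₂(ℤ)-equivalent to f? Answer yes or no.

D₁ = 17, D₂ = 17
river cycle of f (length 6): (-2, 3, 1), (1, 3, -2), (-2, 1, 2), (2, 3, -1), (-1, 3, 2), (2, 1, -2)
river cycle of g (length 6): (1, 3, -2), (-2, 1, 2), (2, 3, -1), (-1, 3, 2), (2, 1, -2), (-2, 3, 1)
cycles coincide ⇒ equivalent

yes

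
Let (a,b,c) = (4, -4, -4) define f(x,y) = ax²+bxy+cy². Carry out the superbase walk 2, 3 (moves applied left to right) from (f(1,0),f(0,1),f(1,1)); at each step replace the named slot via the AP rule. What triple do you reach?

start (4,-4,-4) = (f(1,0),f(0,1),f(1,1))
replace slot 2: 2·(4+(-4)) − (-4) = 4 → (4,4,-4)
replace slot 3: 2·(4+4) − (-4) = 20 → (4,4,20)

4,4,20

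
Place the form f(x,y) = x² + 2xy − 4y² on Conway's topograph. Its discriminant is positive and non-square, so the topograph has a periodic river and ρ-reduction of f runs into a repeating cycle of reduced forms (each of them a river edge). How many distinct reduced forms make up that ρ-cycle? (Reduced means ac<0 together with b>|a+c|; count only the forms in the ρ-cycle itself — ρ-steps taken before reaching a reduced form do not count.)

D = 20, ⌊√D⌋ = 4
descent: ρ → (-4,-2,1)
descent: ρ → (1,4,-1)  [lands on river]
river: ρ → (-1,4,1)
ρ-cycle length = 2 (tail of 2 descent steps not counted)

2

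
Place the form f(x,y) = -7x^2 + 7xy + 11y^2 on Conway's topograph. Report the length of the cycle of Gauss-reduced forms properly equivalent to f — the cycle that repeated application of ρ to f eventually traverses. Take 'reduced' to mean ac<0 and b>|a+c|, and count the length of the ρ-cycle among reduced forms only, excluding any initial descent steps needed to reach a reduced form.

D = 357, ⌊√D⌋ = 18
river: ρ → (11,15,-3)
river: ρ → (-3,15,11)
river: ρ → (11,7,-7)
river: ρ → (-7,7,11)
ρ-cycle length = 4 (tail of 0 descent steps not counted)

4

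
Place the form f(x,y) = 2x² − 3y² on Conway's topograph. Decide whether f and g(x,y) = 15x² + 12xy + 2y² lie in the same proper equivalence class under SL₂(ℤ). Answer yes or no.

D₁ = 24, D₂ = 24
river cycle of f (length 2): (2, 4, -1), (-1, 4, 2)
river cycle of g (length 2): (2, 4, -1), (-1, 4, 2)
cycles coincide ⇒ equivalent

yes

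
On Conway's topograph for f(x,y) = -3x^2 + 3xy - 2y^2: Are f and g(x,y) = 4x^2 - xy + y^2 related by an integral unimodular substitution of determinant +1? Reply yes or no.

D₁ = -15, D₂ = -15
f is negative-definite; reduce −f:
−f: translate: b→3 (≡-3 mod 6), so (3,-3,2)→(3,3,2)
−f: flip: (3,3,2)→(2,-3,3)
−f: translate: b→1 (≡-3 mod 4), so (2,-3,3)→(2,1,2)
−f: reduced (well bottom): (2,1,2) with a≤c, −a<b≤a
flip sign back: reduced form of f is (-2,-1,-2)
g: flip: (4,-1,1)→(1,1,4)
g: reduced (well bottom): (1,1,4) with a≤c, −a<b≤a
reduced forms (-2, -1, -2) vs (1, 1, 4) ⇒ inequivalent

no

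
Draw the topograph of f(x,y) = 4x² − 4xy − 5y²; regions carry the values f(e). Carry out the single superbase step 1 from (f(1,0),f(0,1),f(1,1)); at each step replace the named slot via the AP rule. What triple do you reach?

start (4,-5,-5) = (f(1,0),f(0,1),f(1,1))
replace slot 1: 2·((-5)+(-5)) − 4 = -24 → (-24,-5,-5)

-24,-5,-5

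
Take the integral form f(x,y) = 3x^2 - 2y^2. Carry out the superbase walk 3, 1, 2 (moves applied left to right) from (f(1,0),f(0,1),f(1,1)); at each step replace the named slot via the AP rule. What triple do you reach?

start (3,-2,1) = (f(1,0),f(0,1),f(1,1))
replace slot 3: 2·(3+(-2)) − 1 = 1 → (3,-2,1)
replace slot 1: 2·((-2)+1) − 3 = -5 → (-5,-2,1)
replace slot 2: 2·((-5)+1) − (-2) = -6 → (-5,-6,1)

-5,-6,1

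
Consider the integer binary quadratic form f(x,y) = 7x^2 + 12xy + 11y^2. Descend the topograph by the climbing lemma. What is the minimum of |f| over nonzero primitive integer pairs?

translate: b→-2 (≡12 mod 14), so (7,12,11)→(7,-2,6)
flip: (7,-2,6)→(6,2,7)
reduced (well bottom): (6,2,7) with a≤c, −a<b≤a
well minimum = a = 6

6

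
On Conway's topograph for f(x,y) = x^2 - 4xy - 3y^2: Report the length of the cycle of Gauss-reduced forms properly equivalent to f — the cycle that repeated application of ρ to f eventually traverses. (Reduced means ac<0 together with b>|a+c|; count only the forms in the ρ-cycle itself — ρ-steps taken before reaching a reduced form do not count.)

D = 28, ⌊√D⌋ = 5
descent: ρ → (-3,4,1)  [lands on river]
river: ρ → (1,4,-3)
river: ρ → (-3,2,2)
river: ρ → (2,2,-3)
ρ-cycle length = 4 (tail of 1 descent step not counted)

4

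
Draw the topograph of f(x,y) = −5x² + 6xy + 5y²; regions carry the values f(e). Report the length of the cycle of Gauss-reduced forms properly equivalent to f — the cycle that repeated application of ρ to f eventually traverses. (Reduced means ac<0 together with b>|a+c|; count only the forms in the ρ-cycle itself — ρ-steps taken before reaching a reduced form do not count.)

D = 136, ⌊√D⌋ = 11
river: ρ → (5,4,-6)
river: ρ → (-6,8,3)
river: ρ → (3,10,-3)
river: ρ → (-3,8,6)
river: ρ → (6,4,-5)
river: ρ → (-5,6,5)
ρ-cycle length = 6 (tail of 0 descent steps not counted)

6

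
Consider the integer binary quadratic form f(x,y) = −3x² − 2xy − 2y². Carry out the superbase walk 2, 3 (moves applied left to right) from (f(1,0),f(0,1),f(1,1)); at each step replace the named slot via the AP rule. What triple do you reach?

start (-3,-2,-7) = (f(1,0),f(0,1),f(1,1))
replace slot 2: 2·((-3)+(-7)) − (-2) = -18 → (-3,-18,-7)
replace slot 3: 2·((-3)+(-18)) − (-7) = -35 → (-3,-18,-35)

-3,-18,-35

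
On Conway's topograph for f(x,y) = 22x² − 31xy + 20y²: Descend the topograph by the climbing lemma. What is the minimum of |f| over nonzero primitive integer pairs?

translate: b→13 (≡-31 mod 44), so (22,-31,20)→(22,13,11)
flip: (22,13,11)→(11,-13,22)
translate: b→9 (≡-13 mod 22), so (11,-13,22)→(11,9,20)
reduced (well bottom): (11,9,20) with a≤c, −a<b≤a
well minimum = a = 11

11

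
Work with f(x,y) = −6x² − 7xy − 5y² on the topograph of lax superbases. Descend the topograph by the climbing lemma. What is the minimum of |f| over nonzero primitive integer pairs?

translate: b→-5 (≡7 mod 12), so (6,7,5)→(6,-5,4)
flip: (6,-5,4)→(4,5,6)
translate: b→-3 (≡5 mod 8), so (4,5,6)→(4,-3,5)
reduced (well bottom): (4,-3,5) with a≤c, −a<b≤a
well minimum |f| = |-4| = 4 (negative-definite)

4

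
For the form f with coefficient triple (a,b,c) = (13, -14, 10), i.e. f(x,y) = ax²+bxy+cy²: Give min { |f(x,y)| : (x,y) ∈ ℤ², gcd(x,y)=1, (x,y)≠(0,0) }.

translate: b→12 (≡-14 mod 26), so (13,-14,10)→(13,12,9)
flip: (13,12,9)→(9,-12,13)
translate: b→6 (≡-12 mod 18), so (9,-12,13)→(9,6,10)
reduced (well bottom): (9,6,10) with a≤c, −a<b≤a
well minimum = a = 9

9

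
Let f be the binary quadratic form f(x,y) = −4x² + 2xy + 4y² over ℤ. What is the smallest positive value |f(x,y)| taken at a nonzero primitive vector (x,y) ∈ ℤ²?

river: ρ → (4,6,-2)
river: ρ → (-2,6,4)
river: ρ → (4,2,-4)
river: ρ → (-4,6,2)
river: ρ → (2,6,-4)
river: ρ → (-4,2,4)
closes: descent 0, river 6
min |a| on river = 2

2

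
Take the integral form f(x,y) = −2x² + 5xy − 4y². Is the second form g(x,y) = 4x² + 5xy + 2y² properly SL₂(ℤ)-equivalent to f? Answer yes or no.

D₁ = -7, D₂ = -7
f is negative-definite; reduce −f:
−f: translate: b→-1 (≡-5 mod 4), so (2,-5,4)→(2,-1,1)
−f: flip: (2,-1,1)→(1,1,2)
−f: reduced (well bottom): (1,1,2) with a≤c, −a<b≤a
flip sign back: reduced form of f is (-1,-1,-2)
g: translate: b→-3 (≡5 mod 8), so (4,5,2)→(4,-3,1)
g: flip: (4,-3,1)→(1,3,4)
g: translate: b→1 (≡3 mod 2), so (1,3,4)→(1,1,2)
g: reduced (well bottom): (1,1,2) with a≤c, −a<b≤a
reduced forms (-1, -1, -2) vs (1, 1, 2) ⇒ inequivalent

no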